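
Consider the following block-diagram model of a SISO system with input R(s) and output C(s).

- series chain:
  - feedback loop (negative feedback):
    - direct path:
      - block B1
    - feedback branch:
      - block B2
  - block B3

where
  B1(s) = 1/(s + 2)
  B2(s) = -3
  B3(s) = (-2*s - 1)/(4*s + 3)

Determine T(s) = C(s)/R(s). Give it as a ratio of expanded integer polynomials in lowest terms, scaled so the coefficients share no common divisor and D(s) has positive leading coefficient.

(1) close the feedback loop around B1, B2, giving 1/(s - 1)
(2) reduce the series chain [B1/(1+B1*B2)], B3; the result is T(s) itself (integer coefficients, no common factor, positive leading denominator coefficient)

Hence the answer: (-2*s - 1)/(4*s^2 - s - 3)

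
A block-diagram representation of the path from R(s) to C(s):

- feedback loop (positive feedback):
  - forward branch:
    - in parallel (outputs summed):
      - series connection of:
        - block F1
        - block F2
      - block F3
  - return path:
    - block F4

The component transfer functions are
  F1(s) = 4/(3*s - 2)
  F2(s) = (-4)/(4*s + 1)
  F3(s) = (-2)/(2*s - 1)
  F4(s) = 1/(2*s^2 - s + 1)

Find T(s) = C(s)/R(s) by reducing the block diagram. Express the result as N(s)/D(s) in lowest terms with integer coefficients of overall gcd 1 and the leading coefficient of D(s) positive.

1. cascade F1, F2 = (-16)/(12*s^2 - 5*s - 2)
2. combine (F1*F2), F3 in parallel = (-24*s^2 - 22*s + 20)/(24*s^3 - 22*s^2 + s + 2)
3. collapse the loop (((F1*F2)+F3) forward, F4 return) - this is the overall T(s), already in the required normalized form

Answer: (-48*s^4 - 20*s^3 + 38*s^2 - 42*s + 20)/(48*s^5 - 68*s^4 + 48*s^3 + 5*s^2 + 21*s - 18)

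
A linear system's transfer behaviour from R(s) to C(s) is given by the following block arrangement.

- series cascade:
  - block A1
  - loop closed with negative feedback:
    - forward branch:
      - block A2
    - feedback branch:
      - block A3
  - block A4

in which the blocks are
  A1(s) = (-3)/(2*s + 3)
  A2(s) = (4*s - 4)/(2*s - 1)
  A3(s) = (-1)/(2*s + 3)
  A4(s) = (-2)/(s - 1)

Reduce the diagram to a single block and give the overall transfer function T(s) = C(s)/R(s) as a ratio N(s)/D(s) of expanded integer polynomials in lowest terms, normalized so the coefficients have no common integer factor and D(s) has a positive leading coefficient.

Step 1: collapse the loop (A2 forward, A3 return): (8*s^2 + 4*s - 12)/(4*s^2 + 1)
Step 2: series reduction of A1, [A2/(1+A2*A3)], A4 - this is the overall T(s), already in the required normalized form

Answer: 24/(4*s^2 + 1)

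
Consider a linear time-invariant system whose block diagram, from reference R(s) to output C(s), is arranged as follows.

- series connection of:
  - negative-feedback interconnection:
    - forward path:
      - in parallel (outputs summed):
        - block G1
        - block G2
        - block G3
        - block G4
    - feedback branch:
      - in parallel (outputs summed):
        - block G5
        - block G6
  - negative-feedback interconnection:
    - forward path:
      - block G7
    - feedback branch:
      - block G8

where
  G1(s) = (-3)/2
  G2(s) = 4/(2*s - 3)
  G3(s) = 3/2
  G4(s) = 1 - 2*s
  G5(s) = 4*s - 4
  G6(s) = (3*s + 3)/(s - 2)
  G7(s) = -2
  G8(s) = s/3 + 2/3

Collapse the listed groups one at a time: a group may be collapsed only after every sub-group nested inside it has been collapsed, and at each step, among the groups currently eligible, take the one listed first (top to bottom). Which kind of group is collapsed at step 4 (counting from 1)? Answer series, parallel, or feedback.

Step 1. add G1, G2, G3, G4 (parallel)
Step 2. parallel reduction of G5, G6
Step 3. close the feedback loop around (G1+G2+G3+G4), (G5+G6)
Step 4. collapse the loop (G7 forward, G8 return)
Step 5. cascade [(G1+G2+G3+G4)/(1+(G1+G2+G3+G4)*(G5+G6))], [G7/(1+G7*G8)]
At step 4 the group reduced is feedback.

Answer: feedback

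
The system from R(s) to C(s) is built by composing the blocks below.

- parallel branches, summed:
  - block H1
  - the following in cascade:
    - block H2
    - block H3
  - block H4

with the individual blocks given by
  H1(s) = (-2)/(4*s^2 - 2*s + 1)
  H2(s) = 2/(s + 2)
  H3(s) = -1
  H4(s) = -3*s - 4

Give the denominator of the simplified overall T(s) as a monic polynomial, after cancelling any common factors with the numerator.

Reducing step by step:

Step 1. cascade H2, H3 = (-2)/(s + 2)
Step 2. parallel reduction of H1, (H2*H3), H4 = (-12*s^4 - 34*s^3 - 23*s^2 + 8*s - 14)/(4*s^3 + 6*s^2 - 3*s + 2)
That last expression is T(s), already simplified. Scaling its denominator by 1/4 (the reciprocal of the leading coefficient) yields the monic denominator.

Answer: s^3 + 3*s^2/2 - 3*s/4 + 1/2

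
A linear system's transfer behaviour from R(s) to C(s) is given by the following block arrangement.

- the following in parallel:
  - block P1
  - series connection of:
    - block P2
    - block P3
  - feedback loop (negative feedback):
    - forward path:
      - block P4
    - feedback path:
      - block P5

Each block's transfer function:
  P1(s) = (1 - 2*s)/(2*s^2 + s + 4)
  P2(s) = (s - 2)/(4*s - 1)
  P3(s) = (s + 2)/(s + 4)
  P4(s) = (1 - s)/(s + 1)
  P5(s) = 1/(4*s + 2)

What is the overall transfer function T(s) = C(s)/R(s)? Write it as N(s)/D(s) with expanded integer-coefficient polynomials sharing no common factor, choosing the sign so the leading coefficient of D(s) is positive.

1. series reduction of P2, P3; result (s^2 - 4)/(4*s^2 + 15*s - 4)
2. collapse the loop (P4 forward, P5 return); result (-4*s^2 + 2*s + 2)/(4*s^2 + 5*s + 3)
3. sum the parallel branches P1, (P2*P3), [P4/(1+P4*P5)]: this yields T(s), and no further normalization is needed

Therefore the answer is (-24*s^6 - 138*s^5 - 157*s^4 - 205*s^3 + 147*s^2 + 37*s - 92)/(32*s^6 + 176*s^5 + 286*s^4 + 441*s^3 + 285*s^2 + 88*s - 48).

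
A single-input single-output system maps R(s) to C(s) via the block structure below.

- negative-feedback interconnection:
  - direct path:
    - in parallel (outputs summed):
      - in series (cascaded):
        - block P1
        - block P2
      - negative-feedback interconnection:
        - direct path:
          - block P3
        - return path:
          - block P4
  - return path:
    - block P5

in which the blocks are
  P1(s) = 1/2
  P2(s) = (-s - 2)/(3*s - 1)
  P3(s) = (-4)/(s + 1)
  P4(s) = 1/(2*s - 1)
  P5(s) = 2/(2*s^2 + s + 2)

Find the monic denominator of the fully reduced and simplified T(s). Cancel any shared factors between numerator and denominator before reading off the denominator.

Step 1 - reduce the series chain P1, P2: (-s - 2)/(6*s - 2)
Step 2 - close the feedback loop around P3, P4: (4 - 8*s)/(2*s^2 + s - 5)
Step 3 - parallel reduction of (P1*P2), [P3/(1+P3*P4)]: (-2*s^3 - 53*s^2 + 43*s + 2)/(12*s^3 + 2*s^2 - 32*s + 10)
Step 4 - collapse the loop (((P1*P2)+[P3/(1+P3*P4)]) forward, P5 return): (-4*s^5 - 108*s^4 + 29*s^3 - 59*s^2 + 88*s + 4)/(24*s^5 + 16*s^4 - 42*s^3 - 114*s^2 + 32*s + 24)
T(s) is the step-4 result (common factors already cancelled). Leading coefficient of the denominator: 24. Divide through by 24 for the monic polynomial.

Final answer: s^5 + 2*s^4/3 - 7*s^3/4 - 19*s^2/4 + 4*s/3 + 1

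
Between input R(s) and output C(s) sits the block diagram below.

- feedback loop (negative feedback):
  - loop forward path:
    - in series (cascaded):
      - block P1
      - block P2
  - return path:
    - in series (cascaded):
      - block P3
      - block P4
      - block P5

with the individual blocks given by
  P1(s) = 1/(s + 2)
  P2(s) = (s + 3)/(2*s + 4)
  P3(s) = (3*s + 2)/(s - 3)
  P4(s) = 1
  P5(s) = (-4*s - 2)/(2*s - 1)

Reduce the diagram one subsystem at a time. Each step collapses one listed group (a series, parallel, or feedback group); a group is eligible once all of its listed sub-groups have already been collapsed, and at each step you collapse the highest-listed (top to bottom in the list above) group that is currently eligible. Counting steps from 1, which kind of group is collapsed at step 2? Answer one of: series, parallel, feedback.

Step 1. combine P1, P2 in series
Step 2. combine P3, P4, P5 in series
Step 3. close the feedback loop around (P1*P2), (P3*P4*P5)
So the answer for step 2 is series.

Therefore the answer is series.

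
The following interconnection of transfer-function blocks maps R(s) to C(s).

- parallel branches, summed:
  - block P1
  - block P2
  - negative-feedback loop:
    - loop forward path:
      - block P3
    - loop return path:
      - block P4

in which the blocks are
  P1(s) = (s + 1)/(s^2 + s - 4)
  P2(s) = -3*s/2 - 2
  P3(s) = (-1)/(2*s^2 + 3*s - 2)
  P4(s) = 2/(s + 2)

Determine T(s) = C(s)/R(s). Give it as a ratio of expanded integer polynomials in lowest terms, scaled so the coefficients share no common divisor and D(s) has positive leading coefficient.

First reduce the diagram to T(s).

1. apply the feedback formula to P3, P4 gives (-s - 2)/(2*s^3 + 7*s^2 + 4*s - 6)
2. reduce the parallel group P1, P2, [P3/(1+P3*P4)], which is the overall transfer function T(s) = C(s)/R(s) in lowest terms

Answer: (-6*s^6 - 35*s^5 - 41*s^4 + 94*s^3 + 202*s^2 + 16*s - 92)/(4*s^5 + 18*s^4 + 6*s^3 - 60*s^2 - 44*s + 48)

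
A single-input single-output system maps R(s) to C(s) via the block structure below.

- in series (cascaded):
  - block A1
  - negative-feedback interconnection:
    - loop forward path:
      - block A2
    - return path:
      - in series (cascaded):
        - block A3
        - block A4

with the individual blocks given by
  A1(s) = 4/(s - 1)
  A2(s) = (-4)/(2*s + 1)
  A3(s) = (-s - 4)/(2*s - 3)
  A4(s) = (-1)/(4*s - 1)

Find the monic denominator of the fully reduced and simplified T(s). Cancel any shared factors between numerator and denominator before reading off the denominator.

1. combine A3, A4 in series gives (s + 4)/(8*s^2 - 14*s + 3)
2. collapse the loop (A2 forward, (A3*A4) return) gives (-32*s^2 + 56*s - 12)/(16*s^3 - 20*s^2 - 12*s - 13)
3. series reduction of A1, [A2/(1+A2*(A3*A4))] gives (-128*s^2 + 224*s - 48)/(16*s^4 - 36*s^3 + 8*s^2 - s + 13)
The result of step 3 is T(s) in lowest terms. Its denominator has leading coefficient 16; dividing the denominator through by 16 makes it monic.

Answer: s^4 - 9*s^3/4 + s^2/2 - s/16 + 13/16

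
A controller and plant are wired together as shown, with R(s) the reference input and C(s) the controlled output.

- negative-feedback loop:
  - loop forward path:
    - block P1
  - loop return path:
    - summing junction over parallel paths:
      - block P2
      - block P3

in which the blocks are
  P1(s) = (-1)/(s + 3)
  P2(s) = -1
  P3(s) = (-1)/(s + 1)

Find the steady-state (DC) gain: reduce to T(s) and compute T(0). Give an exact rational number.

1. parallel reduction of P2, P3 gives (-s - 2)/(s + 1)
2. reduce the feedback loop with forward P1 and return (P2+P3) gives (-s - 1)/(s^2 + 5*s + 5)
That last expression is T(s); at s = 0 only the constant terms survive, so T(0) = -1/5.

Hence the answer: -1/5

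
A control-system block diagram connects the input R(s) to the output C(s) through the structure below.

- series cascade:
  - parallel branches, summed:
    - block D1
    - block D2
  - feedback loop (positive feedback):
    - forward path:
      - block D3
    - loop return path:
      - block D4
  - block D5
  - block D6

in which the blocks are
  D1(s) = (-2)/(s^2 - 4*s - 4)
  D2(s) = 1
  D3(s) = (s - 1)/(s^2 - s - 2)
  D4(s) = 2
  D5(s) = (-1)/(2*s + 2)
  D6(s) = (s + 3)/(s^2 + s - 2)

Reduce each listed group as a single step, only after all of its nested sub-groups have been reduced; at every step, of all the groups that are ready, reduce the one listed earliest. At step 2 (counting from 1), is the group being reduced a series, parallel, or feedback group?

1. parallel reduction of D1, D2
2. close the feedback loop around D3, D4
3. multiply (D1+D2), [D3/(1-D3*D4)], D5, D6 (series)
So the answer for step 2 is feedback.

Hence the answer: feedback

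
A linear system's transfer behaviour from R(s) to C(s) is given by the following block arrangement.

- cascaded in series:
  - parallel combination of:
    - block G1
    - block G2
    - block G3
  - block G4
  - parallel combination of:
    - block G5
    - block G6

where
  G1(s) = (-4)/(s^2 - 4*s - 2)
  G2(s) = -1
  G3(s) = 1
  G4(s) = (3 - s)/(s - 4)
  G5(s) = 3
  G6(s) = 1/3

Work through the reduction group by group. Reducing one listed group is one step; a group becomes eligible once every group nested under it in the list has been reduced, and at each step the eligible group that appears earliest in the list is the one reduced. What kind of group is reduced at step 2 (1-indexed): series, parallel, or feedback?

1. sum the parallel branches G1, G2, G3
2. combine G5, G6 in parallel
3. series reduction of (G1+G2+G3), G4, (G5+G6)
Step 2 collapses a parallel group.

Final answer: parallel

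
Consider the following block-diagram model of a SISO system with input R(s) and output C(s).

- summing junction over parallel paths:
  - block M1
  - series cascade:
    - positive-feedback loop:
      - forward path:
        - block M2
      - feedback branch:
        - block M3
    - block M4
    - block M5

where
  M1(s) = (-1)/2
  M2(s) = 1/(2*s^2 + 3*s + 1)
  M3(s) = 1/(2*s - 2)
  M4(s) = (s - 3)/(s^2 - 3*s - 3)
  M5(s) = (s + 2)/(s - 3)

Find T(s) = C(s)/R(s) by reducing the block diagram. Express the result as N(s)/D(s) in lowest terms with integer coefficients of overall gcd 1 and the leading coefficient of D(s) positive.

First reduce the diagram to T(s).

1. collapse the loop (M2 forward, M3 return); result (2*s - 2)/(4*s^3 + 2*s^2 - 4*s - 3)
2. multiply [M2/(1-M2*M3)], M4, M5 (series); result (2*s^2 + 2*s - 4)/(4*s^5 - 10*s^4 - 22*s^3 + 3*s^2 + 21*s + 9)
3. add M1, ([M2/(1-M2*M3)]*M4*M5) (parallel), giving the overall T(s)

Answer: (-4*s^5 + 10*s^4 + 22*s^3 + s^2 - 17*s - 17)/(8*s^5 - 20*s^4 - 44*s^3 + 6*s^2 + 42*s + 18)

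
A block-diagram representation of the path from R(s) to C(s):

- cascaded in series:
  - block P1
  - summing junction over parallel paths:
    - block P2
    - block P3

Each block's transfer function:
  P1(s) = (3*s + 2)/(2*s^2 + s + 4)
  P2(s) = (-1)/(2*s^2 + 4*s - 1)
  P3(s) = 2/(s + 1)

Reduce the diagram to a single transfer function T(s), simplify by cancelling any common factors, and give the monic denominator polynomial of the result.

1. add P2, P3 (parallel) -> (4*s^2 + 7*s - 3)/(2*s^3 + 6*s^2 + 3*s - 1)
2. reduce the series chain P1, (P2+P3) -> (12*s^3 + 29*s^2 + 5*s - 6)/(4*s^5 + 14*s^4 + 20*s^3 + 25*s^2 + 11*s - 4)
T(s) is the step-2 result (common factors already cancelled). Leading coefficient of the denominator: 4. Divide through by 4 for the monic polynomial.

Final answer: s^5 + 7*s^4/2 + 5*s^3 + 25*s^2/4 + 11*s/4 - 1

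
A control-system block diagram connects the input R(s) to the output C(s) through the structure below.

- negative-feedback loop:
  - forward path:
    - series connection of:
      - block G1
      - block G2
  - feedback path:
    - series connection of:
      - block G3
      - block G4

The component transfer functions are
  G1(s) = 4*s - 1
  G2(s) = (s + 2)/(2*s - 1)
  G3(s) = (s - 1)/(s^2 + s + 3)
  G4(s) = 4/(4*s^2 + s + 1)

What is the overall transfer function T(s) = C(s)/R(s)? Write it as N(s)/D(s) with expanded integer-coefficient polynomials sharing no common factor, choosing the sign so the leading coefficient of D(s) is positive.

[1] multiply G1, G2 (series), giving (4*s^2 + 7*s - 2)/(2*s - 1)
[2] combine G3, G4 in series, giving (4*s - 4)/(4*s^4 + 5*s^3 + 14*s^2 + 4*s + 3)
[3] reduce the feedback loop with forward (G1*G2) and return (G3*G4), giving the overall T(s)

Answer: (16*s^6 + 48*s^5 + 83*s^4 + 104*s^3 + 12*s^2 + 13*s - 6)/(8*s^5 + 6*s^4 + 39*s^3 + 6*s^2 - 34*s + 5)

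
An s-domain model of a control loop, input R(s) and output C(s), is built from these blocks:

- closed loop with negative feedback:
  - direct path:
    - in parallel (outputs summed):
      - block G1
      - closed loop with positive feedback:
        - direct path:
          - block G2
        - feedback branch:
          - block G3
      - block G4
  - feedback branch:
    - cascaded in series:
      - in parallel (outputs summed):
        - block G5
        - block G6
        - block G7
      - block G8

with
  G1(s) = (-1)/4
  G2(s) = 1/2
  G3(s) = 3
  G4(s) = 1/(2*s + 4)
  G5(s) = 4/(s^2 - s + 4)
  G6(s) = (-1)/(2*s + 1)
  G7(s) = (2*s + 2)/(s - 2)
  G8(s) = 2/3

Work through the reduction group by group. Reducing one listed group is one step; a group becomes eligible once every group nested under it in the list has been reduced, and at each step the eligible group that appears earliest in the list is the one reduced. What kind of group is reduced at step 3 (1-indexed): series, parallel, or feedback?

Reducing step by step:

(1) close the feedback loop around G2, G3
(2) reduce the parallel group G1, [G2/(1-G2*G3)], G4
(3) combine G5, G6, G7 in parallel
(4) series reduction of (G5+G6+G7), G8
(5) feedback reduction of (G1+[G2/(1-G2*G3)]+G4), ((G5+G6+G7)*G8)
At step 3 the group reduced is parallel.

Answer: parallel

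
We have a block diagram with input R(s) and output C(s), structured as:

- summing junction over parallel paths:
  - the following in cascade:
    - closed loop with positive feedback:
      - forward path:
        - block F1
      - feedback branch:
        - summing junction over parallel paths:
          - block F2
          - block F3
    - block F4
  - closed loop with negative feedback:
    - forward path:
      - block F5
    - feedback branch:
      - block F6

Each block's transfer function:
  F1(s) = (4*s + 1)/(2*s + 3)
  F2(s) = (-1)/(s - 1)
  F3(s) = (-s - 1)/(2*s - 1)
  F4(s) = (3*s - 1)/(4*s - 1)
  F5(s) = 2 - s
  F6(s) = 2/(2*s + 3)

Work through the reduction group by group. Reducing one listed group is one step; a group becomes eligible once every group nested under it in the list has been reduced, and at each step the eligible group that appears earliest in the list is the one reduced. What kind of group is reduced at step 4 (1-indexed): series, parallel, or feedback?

[1] add F2, F3 (parallel)
[2] collapse the loop (F1 forward, (F2+F3) return)
[3] combine [F1/(1-F1*(F2+F3))], F4 in series
[4] collapse the loop (F5 forward, F6 return)
[5] sum the parallel branches ([F1/(1-F1*(F2+F3))]*F4), [F5/(1+F5*F6)]
At step 4 the group reduced is feedback.

Therefore the answer is feedback.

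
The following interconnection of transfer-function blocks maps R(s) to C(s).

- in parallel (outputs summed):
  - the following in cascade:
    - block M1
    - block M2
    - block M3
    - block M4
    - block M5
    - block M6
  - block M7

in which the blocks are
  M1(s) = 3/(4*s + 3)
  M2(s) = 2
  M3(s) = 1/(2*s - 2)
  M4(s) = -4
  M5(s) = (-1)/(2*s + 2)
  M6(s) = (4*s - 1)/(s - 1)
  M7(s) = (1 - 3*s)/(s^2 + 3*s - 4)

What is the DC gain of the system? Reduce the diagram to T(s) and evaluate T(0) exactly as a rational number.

Answer: -9/4

Working:
Step 1 - reduce the series chain M1, M2, M3, M4, M5, M6: (24*s - 6)/(4*s^4 - s^3 - 7*s^2 + s + 3)
Step 2 - combine (M1*M2*M3*M4*M5*M6), M7 in parallel: (-12*s^4 - 5*s^3 + 39*s^2 + 95*s - 27)/(4*s^5 + 15*s^4 - 11*s^3 - 27*s^2 + 7*s + 12)
The step-2 result is T(s). Setting s = 0: T(0) = -27/12 = -9/4.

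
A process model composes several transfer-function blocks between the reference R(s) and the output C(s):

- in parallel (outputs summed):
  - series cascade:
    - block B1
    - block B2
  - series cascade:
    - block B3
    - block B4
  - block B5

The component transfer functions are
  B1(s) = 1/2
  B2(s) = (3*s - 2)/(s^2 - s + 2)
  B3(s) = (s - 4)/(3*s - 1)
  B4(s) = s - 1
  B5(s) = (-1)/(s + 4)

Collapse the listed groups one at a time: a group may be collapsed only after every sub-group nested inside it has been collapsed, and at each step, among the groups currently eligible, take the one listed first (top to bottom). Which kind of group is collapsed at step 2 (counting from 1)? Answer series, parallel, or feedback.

Step 1. reduce the series chain B1, B2
Step 2. multiply B3, B4 (series)
Step 3. add (B1*B2), (B3*B4), B5 (parallel)
Step 2 collapses a series group.

Therefore the answer is series.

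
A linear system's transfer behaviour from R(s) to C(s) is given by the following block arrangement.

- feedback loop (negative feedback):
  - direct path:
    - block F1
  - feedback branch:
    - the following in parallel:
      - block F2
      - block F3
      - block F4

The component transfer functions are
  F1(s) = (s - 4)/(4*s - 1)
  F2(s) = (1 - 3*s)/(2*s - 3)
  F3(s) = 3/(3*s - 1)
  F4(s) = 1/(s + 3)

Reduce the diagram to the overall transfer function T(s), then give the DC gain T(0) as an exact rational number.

Reducing step by step:

1. add F2, F3, F4 (parallel) -> (-9*s^3 - 9*s^2 + 15*s - 27)/(6*s^3 + 7*s^2 - 30*s + 9)
2. apply the feedback formula to F1, (F2+F3+F4) -> (6*s^4 - 17*s^3 - 58*s^2 + 129*s - 36)/(15*s^4 + 49*s^3 - 76*s^2 - 21*s + 99)
DC gain: substitute s = 0 into T(s) from step 2: T(0) = -36/99 = -4/11.

Answer: -4/11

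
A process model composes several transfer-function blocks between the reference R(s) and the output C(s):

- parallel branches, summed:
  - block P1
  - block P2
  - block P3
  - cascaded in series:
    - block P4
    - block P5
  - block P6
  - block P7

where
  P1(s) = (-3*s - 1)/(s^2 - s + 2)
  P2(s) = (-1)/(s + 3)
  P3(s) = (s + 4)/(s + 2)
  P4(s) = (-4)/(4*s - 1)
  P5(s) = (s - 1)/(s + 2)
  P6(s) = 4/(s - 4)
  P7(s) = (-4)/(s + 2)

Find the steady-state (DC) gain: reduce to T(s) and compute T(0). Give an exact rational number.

Reducing step by step:

[1] combine P4, P5 in series; result (4 - 4*s)/(4*s^2 + 7*s - 2)
[2] combine P1, P2, P3, (P4*P5), P6, P7 in parallel; result (4*s^6 - 13*s^5 + 38*s^4 + 290*s^3 + 153*s^2 + 414*s - 184)/(4*s^6 - s^5 - 52*s^4 - 19*s^3 - 8*s^2 - 188*s + 48)
DC gain: substitute s = 0 into T(s) from step 2: T(0) = -184/48 = -23/6.

Answer: -23/6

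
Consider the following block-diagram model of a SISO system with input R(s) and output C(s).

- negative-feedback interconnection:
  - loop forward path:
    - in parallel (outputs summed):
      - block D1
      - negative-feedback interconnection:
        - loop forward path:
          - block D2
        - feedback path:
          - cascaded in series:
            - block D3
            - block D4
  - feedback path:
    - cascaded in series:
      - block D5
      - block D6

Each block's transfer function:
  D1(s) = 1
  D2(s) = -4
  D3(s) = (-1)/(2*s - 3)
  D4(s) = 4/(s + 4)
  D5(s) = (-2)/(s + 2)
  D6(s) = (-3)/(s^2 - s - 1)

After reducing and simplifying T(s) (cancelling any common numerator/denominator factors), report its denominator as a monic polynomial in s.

[1] reduce the series chain D3, D4 gives (-4)/(2*s^2 + 5*s - 12)
[2] close the feedback loop around D2, (D3*D4) gives (-8*s^2 - 20*s + 48)/(2*s^2 + 5*s + 4)
[3] parallel reduction of D1, [D2/(1+D2*(D3*D4))] gives (-6*s^2 - 15*s + 52)/(2*s^2 + 5*s + 4)
[4] cascade D5, D6 gives 6/(s^3 + s^2 - 3*s - 2)
[5] close the feedback loop around (D1+[D2/(1+D2*(D3*D4))]), (D5*D6) gives (-6*s^5 - 21*s^4 + 55*s^3 + 109*s^2 - 126*s - 104)/(2*s^5 + 7*s^4 + 3*s^3 - 51*s^2 - 112*s + 304)
Step 5 gives the fully reduced T(s), with no common factor left to cancel. The denominator's leading coefficient is 2, so divide each of its coefficients by 2 to get the monic form.

Final answer: s^5 + 7*s^4/2 + 3*s^3/2 - 51*s^2/2 - 56*s + 152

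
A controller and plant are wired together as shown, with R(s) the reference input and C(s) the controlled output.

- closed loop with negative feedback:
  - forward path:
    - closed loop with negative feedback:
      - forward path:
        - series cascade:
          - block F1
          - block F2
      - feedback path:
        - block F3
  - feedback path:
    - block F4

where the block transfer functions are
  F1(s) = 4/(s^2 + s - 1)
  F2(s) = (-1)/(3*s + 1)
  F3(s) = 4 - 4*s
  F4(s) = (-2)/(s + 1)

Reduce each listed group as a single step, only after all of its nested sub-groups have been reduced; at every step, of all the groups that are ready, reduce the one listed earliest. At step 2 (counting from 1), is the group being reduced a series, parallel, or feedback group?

Answer: feedback

Working:
(1) cascade F1, F2
(2) close the feedback loop around (F1*F2), F3
(3) apply the feedback formula to [(F1*F2)/(1+(F1*F2)*F3)], F4
At step 2 the group reduced is feedback.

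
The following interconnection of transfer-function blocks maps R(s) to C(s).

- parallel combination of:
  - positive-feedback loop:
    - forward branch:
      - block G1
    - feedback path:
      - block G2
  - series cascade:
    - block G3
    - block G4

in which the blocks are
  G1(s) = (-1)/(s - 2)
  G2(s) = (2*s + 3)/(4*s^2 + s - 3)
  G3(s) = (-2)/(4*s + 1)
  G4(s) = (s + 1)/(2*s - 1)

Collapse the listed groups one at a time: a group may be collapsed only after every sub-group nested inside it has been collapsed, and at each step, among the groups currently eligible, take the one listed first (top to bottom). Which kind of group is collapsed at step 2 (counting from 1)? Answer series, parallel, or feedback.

Step 1: reduce the feedback loop with forward G1 and return G2
Step 2: series reduction of G3, G4
Step 3: reduce the parallel group [G1/(1-G1*G2)], (G3*G4)
So the answer for step 2 is series.

Answer: series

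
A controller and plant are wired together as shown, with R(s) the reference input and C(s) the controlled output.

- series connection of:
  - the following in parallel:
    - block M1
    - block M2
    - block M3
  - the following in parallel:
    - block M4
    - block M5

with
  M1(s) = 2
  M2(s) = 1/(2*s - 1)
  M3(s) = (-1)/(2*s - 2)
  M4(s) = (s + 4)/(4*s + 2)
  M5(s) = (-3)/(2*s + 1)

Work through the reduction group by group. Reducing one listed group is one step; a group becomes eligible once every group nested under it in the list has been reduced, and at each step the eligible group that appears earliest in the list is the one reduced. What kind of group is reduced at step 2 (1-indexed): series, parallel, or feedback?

(1) reduce the parallel group M1, M2, M3
(2) sum the parallel branches M4, M5
(3) cascade (M1+M2+M3), (M4+M5)
At step 2 the group reduced is parallel.

Answer: parallel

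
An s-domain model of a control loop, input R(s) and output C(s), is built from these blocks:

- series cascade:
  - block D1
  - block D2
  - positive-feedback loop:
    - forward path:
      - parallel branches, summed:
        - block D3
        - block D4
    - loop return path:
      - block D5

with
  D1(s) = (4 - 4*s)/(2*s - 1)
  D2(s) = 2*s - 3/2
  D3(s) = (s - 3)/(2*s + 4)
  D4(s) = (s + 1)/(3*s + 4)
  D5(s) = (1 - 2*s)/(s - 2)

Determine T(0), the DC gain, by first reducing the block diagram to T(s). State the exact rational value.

First reduce the diagram to T(s).

Step 1. parallel reduction of D3, D4 gives (5*s^2 + s - 8)/(6*s^2 + 20*s + 16)
Step 2. reduce the feedback loop with forward (D3+D4) and return D5 gives (5*s^3 - 9*s^2 - 10*s + 16)/(16*s^3 + 5*s^2 - 41*s - 24)
Step 3. reduce the series chain D1, D2, [(D3+D4)/(1-(D3+D4)*D5)] gives (-40*s^5 + 142*s^4 - 76*s^3 - 214*s^2 + 284*s - 96)/(32*s^4 - 6*s^3 - 87*s^2 - 7*s + 24)
DC gain: substitute s = 0 into T(s) from step 3: T(0) = -96/24 = -4.

Answer: -4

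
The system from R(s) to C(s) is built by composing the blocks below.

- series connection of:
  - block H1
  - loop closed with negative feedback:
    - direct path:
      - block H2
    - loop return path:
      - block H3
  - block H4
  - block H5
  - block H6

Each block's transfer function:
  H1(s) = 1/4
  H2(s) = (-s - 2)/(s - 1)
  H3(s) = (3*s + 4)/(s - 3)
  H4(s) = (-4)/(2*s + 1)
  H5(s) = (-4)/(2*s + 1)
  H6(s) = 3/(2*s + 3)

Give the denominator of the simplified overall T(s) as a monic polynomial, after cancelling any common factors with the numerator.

Answer: s^5 + 19*s^4/2 + 87*s^3/4 + 151*s^2/8 + 7*s + 15/16

Working:
1. collapse the loop (H2 forward, H3 return): (s^2 - s - 6)/(2*s^2 + 14*s + 5)
2. multiply H1, [H2/(1+H2*H3)], H4, H5, H6 (series): (12*s^2 - 12*s - 72)/(16*s^5 + 152*s^4 + 348*s^3 + 302*s^2 + 112*s + 15)
No further cancellation is possible in the step-2 result, so that is T(s). Its denominator becomes monic after dividing by the leading coefficient 16.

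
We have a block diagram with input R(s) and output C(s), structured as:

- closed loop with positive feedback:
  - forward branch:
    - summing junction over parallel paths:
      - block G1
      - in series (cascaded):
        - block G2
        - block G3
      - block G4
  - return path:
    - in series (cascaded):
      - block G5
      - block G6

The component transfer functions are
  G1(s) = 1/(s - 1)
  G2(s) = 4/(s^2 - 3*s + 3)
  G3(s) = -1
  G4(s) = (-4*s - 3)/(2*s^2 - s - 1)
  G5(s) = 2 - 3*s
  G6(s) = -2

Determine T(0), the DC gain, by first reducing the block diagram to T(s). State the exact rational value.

Step 1: reduce the series chain G2, G3, giving (-4)/(s^2 - 3*s + 3)
Step 2: sum the parallel branches G1, (G2*G3), G4, giving (-2*s^3 - 4*s^2 + 4*s - 2)/(2*s^4 - 7*s^3 + 8*s^2 - 3)
Step 3: multiply G5, G6 (series), giving 6*s - 4
Step 4: collapse the loop ((G1+(G2*G3)+G4) forward, (G5*G6) return), giving (-2*s^3 - 4*s^2 + 4*s - 2)/(14*s^4 + 9*s^3 - 32*s^2 + 28*s - 11)
That last expression is T(s); at s = 0 only the constant terms survive, so T(0) = -2/(-11) = 2/11.

Hence the answer: 2/11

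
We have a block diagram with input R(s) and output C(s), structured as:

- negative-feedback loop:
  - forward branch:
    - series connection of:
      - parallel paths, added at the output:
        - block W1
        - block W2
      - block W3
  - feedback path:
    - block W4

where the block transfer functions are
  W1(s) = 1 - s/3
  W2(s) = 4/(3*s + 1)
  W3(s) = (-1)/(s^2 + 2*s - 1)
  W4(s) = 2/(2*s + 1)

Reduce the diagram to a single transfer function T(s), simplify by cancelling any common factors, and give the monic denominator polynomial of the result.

Step 1. parallel reduction of W1, W2: (-3*s^2 + 8*s + 15)/(9*s + 3)
Step 2. series reduction of (W1+W2), W3: (3*s^2 - 8*s - 15)/(9*s^3 + 21*s^2 - 3*s - 3)
Step 3. apply the feedback formula to ((W1+W2)*W3), W4: (6*s^3 - 13*s^2 - 38*s - 15)/(18*s^4 + 51*s^3 + 21*s^2 - 25*s - 33)
Step 3 gives the fully reduced T(s), with no common factor left to cancel. The denominator's leading coefficient is 18, so divide each of its coefficients by 18 to get the monic form.

Hence the answer: s^4 + 17*s^3/6 + 7*s^2/6 - 25*s/18 - 11/6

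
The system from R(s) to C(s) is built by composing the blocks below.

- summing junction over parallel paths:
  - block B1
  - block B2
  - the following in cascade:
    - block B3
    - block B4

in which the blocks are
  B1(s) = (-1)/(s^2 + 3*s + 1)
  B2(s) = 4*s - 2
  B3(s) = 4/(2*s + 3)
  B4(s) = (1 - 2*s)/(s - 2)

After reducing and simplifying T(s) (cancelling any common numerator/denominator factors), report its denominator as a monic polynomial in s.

(1) reduce the series chain B3, B4 -> (4 - 8*s)/(2*s^2 - s - 6)
(2) reduce the parallel group B1, B2, (B3*B4) -> (8*s^5 + 16*s^4 - 46*s^3 - 84*s^2 + 19*s + 22)/(2*s^4 + 5*s^3 - 7*s^2 - 19*s - 6)
T(s) is the step-2 result (common factors already cancelled). Leading coefficient of the denominator: 2. Divide through by 2 for the monic polynomial.

Answer: s^4 + 5*s^3/2 - 7*s^2/2 - 19*s/2 - 3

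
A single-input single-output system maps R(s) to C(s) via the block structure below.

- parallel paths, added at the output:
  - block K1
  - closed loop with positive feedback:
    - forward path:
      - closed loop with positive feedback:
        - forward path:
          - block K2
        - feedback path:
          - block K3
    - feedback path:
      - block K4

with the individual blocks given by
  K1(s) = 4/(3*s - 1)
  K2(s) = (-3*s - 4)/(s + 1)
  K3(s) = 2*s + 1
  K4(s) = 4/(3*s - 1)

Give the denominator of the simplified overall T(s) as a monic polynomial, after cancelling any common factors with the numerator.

Reducing step by step:

Step 1 - collapse the loop (K2 forward, K3 return); result (-3*s - 4)/(6*s^2 + 12*s + 5)
Step 2 - close the feedback loop around [K2/(1-K2*K3)], K4; result (-9*s^2 - 9*s + 4)/(18*s^3 + 30*s^2 + 15*s + 11)
Step 3 - combine K1, [[K2/(1-K2*K3)]/(1-[K2/(1-K2*K3)]*K4)] in parallel; result (45*s^3 + 102*s^2 + 81*s + 40)/(54*s^4 + 72*s^3 + 15*s^2 + 18*s - 11)
T(s) is the step-3 result (common factors already cancelled). Leading coefficient of the denominator: 54. Divide through by 54 for the monic polynomial.

Answer: s^4 + 4*s^3/3 + 5*s^2/18 + s/3 - 11/54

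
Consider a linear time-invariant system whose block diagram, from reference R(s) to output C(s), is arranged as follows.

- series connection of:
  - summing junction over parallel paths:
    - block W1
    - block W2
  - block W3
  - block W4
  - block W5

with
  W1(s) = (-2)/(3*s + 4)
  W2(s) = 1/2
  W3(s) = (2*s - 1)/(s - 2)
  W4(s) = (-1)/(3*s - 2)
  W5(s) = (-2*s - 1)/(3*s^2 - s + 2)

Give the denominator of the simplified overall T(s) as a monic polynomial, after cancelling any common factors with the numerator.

Answer: s^5 - 5*s^4/3 - 10*s^3/9 + 44*s^2/27 - 56*s/27 + 32/27

Working:
Step 1 - reduce the parallel group W1, W2, giving (3*s)/(6*s + 8)
Step 2 - series reduction of (W1+W2), W3, W4, W5, giving (12*s^3 - 3*s)/(54*s^5 - 90*s^4 - 60*s^3 + 88*s^2 - 112*s + 64)
No further cancellation is possible in the step-2 result, so that is T(s). Its denominator becomes monic after dividing by the leading coefficient 54.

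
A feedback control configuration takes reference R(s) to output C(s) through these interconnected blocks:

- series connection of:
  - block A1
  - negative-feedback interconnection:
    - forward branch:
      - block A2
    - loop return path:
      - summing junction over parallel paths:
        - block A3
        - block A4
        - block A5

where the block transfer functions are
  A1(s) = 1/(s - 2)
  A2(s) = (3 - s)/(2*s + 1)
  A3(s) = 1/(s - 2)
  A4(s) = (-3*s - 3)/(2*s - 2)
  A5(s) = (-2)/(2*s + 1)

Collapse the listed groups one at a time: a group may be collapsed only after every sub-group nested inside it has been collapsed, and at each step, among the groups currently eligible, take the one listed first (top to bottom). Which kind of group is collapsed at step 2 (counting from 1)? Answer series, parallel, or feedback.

Answer: feedback

Working:
Step 1 - parallel reduction of A3, A4, A5
Step 2 - reduce the feedback loop with forward A2 and return (A3+A4+A5)
Step 3 - combine A1, [A2/(1+A2*(A3+A4+A5))] in series
So the answer for step 2 is feedback.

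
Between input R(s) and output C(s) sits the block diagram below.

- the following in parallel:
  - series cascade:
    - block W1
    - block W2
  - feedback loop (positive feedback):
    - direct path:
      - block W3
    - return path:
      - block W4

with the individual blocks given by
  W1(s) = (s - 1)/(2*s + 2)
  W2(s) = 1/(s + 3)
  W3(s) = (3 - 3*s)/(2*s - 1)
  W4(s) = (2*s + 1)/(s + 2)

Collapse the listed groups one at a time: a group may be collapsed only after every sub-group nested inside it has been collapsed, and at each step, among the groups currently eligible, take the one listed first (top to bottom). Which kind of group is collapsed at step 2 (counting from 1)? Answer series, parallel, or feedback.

The answer is feedback.

Reasoning:
Step 1. series reduction of W1, W2
Step 2. reduce the feedback loop with forward W3 and return W4
Step 3. reduce the parallel group (W1*W2), [W3/(1-W3*W4)]
At step 2 the group reduced is feedback.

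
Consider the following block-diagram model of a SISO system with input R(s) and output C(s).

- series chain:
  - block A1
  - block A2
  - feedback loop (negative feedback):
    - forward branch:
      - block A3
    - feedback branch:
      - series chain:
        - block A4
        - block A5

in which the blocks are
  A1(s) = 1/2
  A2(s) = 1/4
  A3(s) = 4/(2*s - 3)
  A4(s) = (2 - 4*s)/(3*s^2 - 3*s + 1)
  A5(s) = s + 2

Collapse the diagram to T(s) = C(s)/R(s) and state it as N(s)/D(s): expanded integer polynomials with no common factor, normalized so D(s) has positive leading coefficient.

The answer is (3*s^2 - 3*s + 1)/(12*s^3 - 62*s^2 - 26*s + 26).

Reasoning:
(1) multiply A4, A5 (series) = (-4*s^2 - 6*s + 4)/(3*s^2 - 3*s + 1)
(2) feedback reduction of A3, (A4*A5) = (12*s^2 - 12*s + 4)/(6*s^3 - 31*s^2 - 13*s + 13)
(3) reduce the series chain A1, A2, [A3/(1+A3*(A4*A5))], giving the overall T(s)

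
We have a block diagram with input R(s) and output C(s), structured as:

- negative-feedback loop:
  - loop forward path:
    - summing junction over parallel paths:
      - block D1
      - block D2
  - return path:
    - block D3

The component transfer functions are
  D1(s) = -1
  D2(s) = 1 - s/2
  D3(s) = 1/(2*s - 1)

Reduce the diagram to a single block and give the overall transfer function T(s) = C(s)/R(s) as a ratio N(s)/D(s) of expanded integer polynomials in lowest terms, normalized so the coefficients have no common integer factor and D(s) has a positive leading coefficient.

[1] sum the parallel branches D1, D2 = (-s)/2
[2] close the feedback loop around (D1+D2), D3 - this is the overall T(s), already in the required normalized form

Hence the answer: (-2*s^2 + s)/(3*s - 2)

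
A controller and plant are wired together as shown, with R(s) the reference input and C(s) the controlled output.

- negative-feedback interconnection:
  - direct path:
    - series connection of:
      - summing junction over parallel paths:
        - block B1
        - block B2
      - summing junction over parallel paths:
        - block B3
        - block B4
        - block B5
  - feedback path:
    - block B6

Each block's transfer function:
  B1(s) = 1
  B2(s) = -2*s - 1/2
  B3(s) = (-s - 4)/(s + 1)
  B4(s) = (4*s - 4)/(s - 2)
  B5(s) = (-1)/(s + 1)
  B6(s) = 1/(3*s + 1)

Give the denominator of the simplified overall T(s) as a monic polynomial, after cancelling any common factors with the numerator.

[1] reduce the parallel group B1, B2, giving 1/2 - 2*s
[2] sum the parallel branches B3, B4, B5, giving (3*s^2 - 3*s + 6)/(s^2 - s - 2)
[3] cascade (B1+B2), (B3+B4+B5), giving (-12*s^3 + 15*s^2 - 27*s + 6)/(2*s^2 - 2*s - 4)
[4] collapse the loop (((B1+B2)*(B3+B4+B5)) forward, B6 return), giving (36*s^4 - 33*s^3 + 66*s^2 + 9*s - 6)/(6*s^3 - 11*s^2 + 41*s - 2)
T(s) is the step-4 result (common factors already cancelled). Leading coefficient of the denominator: 6. Divide through by 6 for the monic polynomial.

Final answer: s^3 - 11*s^2/6 + 41*s/6 - 1/3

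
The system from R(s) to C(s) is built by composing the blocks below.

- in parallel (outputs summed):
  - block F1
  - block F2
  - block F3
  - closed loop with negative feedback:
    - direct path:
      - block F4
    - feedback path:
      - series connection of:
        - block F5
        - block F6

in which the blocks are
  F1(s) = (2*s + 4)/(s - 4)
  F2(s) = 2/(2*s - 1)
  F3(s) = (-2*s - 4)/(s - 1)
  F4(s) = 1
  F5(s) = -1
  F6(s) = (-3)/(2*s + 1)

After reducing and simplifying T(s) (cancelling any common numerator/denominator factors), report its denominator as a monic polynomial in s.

Step 1: reduce the series chain F5, F6 gives 3/(2*s + 1)
Step 2: reduce the feedback loop with forward F4 and return (F5*F6) gives (2*s + 1)/(2*s + 4)
Step 3: add F1, F2, F3, [F4/(1+F4*(F5*F6))] (parallel) gives (4*s^4 + 8*s^3 + 87*s^2 + 29*s - 20)/(4*s^4 - 14*s^3 - 18*s^2 + 44*s - 16)
That last expression is T(s), already simplified. Scaling its denominator by 1/4 (the reciprocal of the leading coefficient) yields the monic denominator.

Answer: s^4 - 7*s^3/2 - 9*s^2/2 + 11*s - 4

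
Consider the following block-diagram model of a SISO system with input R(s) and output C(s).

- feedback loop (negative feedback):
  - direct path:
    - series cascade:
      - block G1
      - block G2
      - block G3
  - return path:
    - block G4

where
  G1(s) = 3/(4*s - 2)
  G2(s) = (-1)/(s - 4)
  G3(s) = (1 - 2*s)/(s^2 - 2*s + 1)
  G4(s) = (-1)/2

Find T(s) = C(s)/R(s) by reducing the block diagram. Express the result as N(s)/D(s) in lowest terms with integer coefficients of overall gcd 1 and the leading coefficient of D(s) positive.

Step 1: cascade G1, G2, G3 = 3/(2*s^3 - 12*s^2 + 18*s - 8)
Step 2: close the feedback loop around (G1*G2*G3), G4; the result is T(s) itself (integer coefficients, no common factor, positive leading denominator coefficient)

Answer: 6/(4*s^3 - 24*s^2 + 36*s - 19)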